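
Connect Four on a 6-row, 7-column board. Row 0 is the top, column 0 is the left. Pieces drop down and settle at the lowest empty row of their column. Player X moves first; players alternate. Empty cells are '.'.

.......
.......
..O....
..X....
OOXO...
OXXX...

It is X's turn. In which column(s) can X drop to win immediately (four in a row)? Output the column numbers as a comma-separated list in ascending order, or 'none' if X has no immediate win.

col 0: drop X → no win
col 1: drop X → no win
col 2: drop X → no win
col 3: drop X → no win
col 4: drop X → WIN!
col 5: drop X → no win
col 6: drop X → no win

Answer: 4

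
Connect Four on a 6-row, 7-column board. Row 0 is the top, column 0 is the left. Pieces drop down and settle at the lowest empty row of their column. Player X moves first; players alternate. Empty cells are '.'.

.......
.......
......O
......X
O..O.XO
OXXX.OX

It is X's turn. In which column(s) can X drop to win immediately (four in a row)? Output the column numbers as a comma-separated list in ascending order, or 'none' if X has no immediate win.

col 0: drop X → no win
col 1: drop X → no win
col 2: drop X → no win
col 3: drop X → no win
col 4: drop X → WIN!
col 5: drop X → no win
col 6: drop X → no win

Answer: 4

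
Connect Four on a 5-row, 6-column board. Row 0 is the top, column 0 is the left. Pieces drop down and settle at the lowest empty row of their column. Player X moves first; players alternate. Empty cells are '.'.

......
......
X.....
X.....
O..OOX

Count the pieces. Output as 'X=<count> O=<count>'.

X=3 O=3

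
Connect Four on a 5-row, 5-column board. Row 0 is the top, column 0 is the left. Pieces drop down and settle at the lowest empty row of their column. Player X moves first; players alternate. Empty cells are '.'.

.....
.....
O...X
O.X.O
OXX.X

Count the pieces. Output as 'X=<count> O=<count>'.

X=5 O=4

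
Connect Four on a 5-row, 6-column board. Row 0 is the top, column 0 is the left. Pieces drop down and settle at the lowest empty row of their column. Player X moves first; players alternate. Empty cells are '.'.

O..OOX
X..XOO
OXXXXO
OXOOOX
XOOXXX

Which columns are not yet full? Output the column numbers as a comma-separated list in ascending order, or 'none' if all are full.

Answer: 1,2

Derivation:
col 0: top cell = 'O' → FULL
col 1: top cell = '.' → open
col 2: top cell = '.' → open
col 3: top cell = 'O' → FULL
col 4: top cell = 'O' → FULL
col 5: top cell = 'X' → FULL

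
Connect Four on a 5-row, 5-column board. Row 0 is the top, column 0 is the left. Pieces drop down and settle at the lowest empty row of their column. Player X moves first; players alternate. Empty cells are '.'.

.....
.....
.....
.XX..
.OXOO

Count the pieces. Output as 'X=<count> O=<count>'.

X=3 O=3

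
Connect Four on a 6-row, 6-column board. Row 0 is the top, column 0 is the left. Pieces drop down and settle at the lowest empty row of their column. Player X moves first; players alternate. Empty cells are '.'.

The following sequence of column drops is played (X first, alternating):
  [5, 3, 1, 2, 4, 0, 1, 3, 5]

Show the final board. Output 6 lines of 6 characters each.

Move 1: X drops in col 5, lands at row 5
Move 2: O drops in col 3, lands at row 5
Move 3: X drops in col 1, lands at row 5
Move 4: O drops in col 2, lands at row 5
Move 5: X drops in col 4, lands at row 5
Move 6: O drops in col 0, lands at row 5
Move 7: X drops in col 1, lands at row 4
Move 8: O drops in col 3, lands at row 4
Move 9: X drops in col 5, lands at row 4

Answer: ......
......
......
......
.X.O.X
OXOOXX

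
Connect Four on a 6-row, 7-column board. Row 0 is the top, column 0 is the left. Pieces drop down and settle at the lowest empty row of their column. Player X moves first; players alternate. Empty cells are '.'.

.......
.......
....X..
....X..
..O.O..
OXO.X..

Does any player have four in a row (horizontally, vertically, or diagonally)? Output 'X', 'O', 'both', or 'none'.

none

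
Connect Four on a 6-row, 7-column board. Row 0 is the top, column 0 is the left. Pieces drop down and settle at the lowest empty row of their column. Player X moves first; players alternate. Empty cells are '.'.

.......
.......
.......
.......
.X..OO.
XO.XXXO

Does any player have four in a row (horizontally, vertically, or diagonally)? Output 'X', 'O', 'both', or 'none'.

none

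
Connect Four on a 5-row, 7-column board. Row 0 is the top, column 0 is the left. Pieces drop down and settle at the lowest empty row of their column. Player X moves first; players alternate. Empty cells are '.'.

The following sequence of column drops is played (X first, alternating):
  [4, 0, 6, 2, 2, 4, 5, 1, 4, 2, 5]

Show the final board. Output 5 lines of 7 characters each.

Answer: .......
.......
..O.X..
..X.OX.
OOO.XXX

Derivation:
Move 1: X drops in col 4, lands at row 4
Move 2: O drops in col 0, lands at row 4
Move 3: X drops in col 6, lands at row 4
Move 4: O drops in col 2, lands at row 4
Move 5: X drops in col 2, lands at row 3
Move 6: O drops in col 4, lands at row 3
Move 7: X drops in col 5, lands at row 4
Move 8: O drops in col 1, lands at row 4
Move 9: X drops in col 4, lands at row 2
Move 10: O drops in col 2, lands at row 2
Move 11: X drops in col 5, lands at row 3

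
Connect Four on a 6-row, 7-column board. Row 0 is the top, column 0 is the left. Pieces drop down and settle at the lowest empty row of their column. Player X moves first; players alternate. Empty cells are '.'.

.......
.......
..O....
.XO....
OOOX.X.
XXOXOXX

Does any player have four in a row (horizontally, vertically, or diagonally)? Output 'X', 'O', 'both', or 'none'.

O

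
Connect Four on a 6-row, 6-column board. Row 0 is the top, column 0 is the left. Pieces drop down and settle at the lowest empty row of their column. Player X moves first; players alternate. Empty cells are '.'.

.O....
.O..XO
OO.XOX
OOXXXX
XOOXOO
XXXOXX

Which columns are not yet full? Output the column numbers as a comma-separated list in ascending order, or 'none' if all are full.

Answer: 0,2,3,4,5

Derivation:
col 0: top cell = '.' → open
col 1: top cell = 'O' → FULL
col 2: top cell = '.' → open
col 3: top cell = '.' → open
col 4: top cell = '.' → open
col 5: top cell = '.' → open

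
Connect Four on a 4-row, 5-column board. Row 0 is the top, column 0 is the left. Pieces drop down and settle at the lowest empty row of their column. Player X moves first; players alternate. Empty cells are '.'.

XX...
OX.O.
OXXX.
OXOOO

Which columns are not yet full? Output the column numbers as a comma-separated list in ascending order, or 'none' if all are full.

Answer: 2,3,4

Derivation:
col 0: top cell = 'X' → FULL
col 1: top cell = 'X' → FULL
col 2: top cell = '.' → open
col 3: top cell = '.' → open
col 4: top cell = '.' → open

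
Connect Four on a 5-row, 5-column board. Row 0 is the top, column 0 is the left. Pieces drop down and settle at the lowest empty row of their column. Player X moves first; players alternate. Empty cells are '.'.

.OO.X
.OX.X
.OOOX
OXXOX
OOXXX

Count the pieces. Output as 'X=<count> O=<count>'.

X=10 O=10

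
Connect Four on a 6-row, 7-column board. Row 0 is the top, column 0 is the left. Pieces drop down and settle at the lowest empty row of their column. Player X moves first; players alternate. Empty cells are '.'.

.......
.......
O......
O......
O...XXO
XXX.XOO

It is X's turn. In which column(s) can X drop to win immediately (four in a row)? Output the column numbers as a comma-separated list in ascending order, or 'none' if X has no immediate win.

Answer: 3

Derivation:
col 0: drop X → no win
col 1: drop X → no win
col 2: drop X → no win
col 3: drop X → WIN!
col 4: drop X → no win
col 5: drop X → no win
col 6: drop X → no win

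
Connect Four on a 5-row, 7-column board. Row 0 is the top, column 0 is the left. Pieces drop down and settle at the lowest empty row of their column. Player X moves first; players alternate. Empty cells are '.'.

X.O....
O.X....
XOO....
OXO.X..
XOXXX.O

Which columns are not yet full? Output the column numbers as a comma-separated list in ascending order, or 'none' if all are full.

Answer: 1,3,4,5,6

Derivation:
col 0: top cell = 'X' → FULL
col 1: top cell = '.' → open
col 2: top cell = 'O' → FULL
col 3: top cell = '.' → open
col 4: top cell = '.' → open
col 5: top cell = '.' → open
col 6: top cell = '.' → open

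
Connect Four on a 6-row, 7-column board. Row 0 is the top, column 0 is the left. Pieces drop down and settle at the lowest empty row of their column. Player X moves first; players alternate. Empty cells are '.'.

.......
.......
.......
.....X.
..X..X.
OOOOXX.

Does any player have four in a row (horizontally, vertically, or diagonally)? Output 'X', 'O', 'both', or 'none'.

O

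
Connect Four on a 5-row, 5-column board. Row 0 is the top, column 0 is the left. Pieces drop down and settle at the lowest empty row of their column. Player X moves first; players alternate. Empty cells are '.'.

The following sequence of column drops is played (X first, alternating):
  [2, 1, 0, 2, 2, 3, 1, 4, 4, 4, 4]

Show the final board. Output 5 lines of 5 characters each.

Answer: .....
....X
..X.O
.XO.X
XOXOO

Derivation:
Move 1: X drops in col 2, lands at row 4
Move 2: O drops in col 1, lands at row 4
Move 3: X drops in col 0, lands at row 4
Move 4: O drops in col 2, lands at row 3
Move 5: X drops in col 2, lands at row 2
Move 6: O drops in col 3, lands at row 4
Move 7: X drops in col 1, lands at row 3
Move 8: O drops in col 4, lands at row 4
Move 9: X drops in col 4, lands at row 3
Move 10: O drops in col 4, lands at row 2
Move 11: X drops in col 4, lands at row 1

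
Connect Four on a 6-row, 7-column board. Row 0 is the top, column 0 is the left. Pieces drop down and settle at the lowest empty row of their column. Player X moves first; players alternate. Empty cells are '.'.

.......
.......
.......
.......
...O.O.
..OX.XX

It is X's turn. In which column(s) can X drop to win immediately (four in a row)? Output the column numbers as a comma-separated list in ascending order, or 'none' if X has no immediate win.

Answer: 4

Derivation:
col 0: drop X → no win
col 1: drop X → no win
col 2: drop X → no win
col 3: drop X → no win
col 4: drop X → WIN!
col 5: drop X → no win
col 6: drop X → no win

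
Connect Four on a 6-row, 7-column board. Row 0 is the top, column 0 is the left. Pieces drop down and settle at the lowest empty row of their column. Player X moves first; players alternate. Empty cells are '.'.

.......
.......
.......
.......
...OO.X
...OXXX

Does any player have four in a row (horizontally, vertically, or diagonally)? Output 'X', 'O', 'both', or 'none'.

none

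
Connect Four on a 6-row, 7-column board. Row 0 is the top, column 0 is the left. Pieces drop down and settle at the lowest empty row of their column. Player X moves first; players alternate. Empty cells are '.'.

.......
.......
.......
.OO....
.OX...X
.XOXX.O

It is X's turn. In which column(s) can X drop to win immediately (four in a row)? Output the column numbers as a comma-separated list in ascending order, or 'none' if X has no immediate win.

Answer: none

Derivation:
col 0: drop X → no win
col 1: drop X → no win
col 2: drop X → no win
col 3: drop X → no win
col 4: drop X → no win
col 5: drop X → no win
col 6: drop X → no win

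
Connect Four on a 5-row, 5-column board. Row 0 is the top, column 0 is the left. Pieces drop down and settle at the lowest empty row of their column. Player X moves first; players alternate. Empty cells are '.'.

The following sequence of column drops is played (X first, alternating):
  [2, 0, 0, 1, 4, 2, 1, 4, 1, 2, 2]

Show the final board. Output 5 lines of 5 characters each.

Move 1: X drops in col 2, lands at row 4
Move 2: O drops in col 0, lands at row 4
Move 3: X drops in col 0, lands at row 3
Move 4: O drops in col 1, lands at row 4
Move 5: X drops in col 4, lands at row 4
Move 6: O drops in col 2, lands at row 3
Move 7: X drops in col 1, lands at row 3
Move 8: O drops in col 4, lands at row 3
Move 9: X drops in col 1, lands at row 2
Move 10: O drops in col 2, lands at row 2
Move 11: X drops in col 2, lands at row 1

Answer: .....
..X..
.XO..
XXO.O
OOX.X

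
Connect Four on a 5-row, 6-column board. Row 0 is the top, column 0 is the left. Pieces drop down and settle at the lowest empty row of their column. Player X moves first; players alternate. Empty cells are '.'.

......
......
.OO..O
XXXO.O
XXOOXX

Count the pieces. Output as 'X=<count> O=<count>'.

X=7 O=7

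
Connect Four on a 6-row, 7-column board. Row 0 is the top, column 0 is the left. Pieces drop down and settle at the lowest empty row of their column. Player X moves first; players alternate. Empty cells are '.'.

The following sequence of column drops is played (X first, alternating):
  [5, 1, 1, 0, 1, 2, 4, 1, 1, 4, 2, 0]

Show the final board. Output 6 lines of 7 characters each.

Move 1: X drops in col 5, lands at row 5
Move 2: O drops in col 1, lands at row 5
Move 3: X drops in col 1, lands at row 4
Move 4: O drops in col 0, lands at row 5
Move 5: X drops in col 1, lands at row 3
Move 6: O drops in col 2, lands at row 5
Move 7: X drops in col 4, lands at row 5
Move 8: O drops in col 1, lands at row 2
Move 9: X drops in col 1, lands at row 1
Move 10: O drops in col 4, lands at row 4
Move 11: X drops in col 2, lands at row 4
Move 12: O drops in col 0, lands at row 4

Answer: .......
.X.....
.O.....
.X.....
OXX.O..
OOO.XX.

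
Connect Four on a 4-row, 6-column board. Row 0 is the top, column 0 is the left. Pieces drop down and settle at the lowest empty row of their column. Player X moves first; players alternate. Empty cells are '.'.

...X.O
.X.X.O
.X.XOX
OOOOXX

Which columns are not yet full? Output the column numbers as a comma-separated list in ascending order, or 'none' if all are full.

Answer: 0,1,2,4

Derivation:
col 0: top cell = '.' → open
col 1: top cell = '.' → open
col 2: top cell = '.' → open
col 3: top cell = 'X' → FULL
col 4: top cell = '.' → open
col 5: top cell = 'O' → FULL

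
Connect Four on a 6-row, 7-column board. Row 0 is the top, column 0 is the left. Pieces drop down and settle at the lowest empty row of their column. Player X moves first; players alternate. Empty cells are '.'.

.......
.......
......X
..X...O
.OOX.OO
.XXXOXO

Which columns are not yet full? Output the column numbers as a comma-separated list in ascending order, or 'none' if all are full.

col 0: top cell = '.' → open
col 1: top cell = '.' → open
col 2: top cell = '.' → open
col 3: top cell = '.' → open
col 4: top cell = '.' → open
col 5: top cell = '.' → open
col 6: top cell = '.' → open

Answer: 0,1,2,3,4,5,6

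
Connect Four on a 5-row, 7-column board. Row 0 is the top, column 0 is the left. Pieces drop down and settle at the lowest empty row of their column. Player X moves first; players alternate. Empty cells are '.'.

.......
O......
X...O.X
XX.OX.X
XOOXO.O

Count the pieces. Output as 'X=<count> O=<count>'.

X=8 O=7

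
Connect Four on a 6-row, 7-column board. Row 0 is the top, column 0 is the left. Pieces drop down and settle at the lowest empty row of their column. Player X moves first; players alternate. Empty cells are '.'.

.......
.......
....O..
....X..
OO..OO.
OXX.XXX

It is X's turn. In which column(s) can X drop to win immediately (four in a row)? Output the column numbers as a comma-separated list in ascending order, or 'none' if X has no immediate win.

Answer: 3

Derivation:
col 0: drop X → no win
col 1: drop X → no win
col 2: drop X → no win
col 3: drop X → WIN!
col 4: drop X → no win
col 5: drop X → no win
col 6: drop X → no win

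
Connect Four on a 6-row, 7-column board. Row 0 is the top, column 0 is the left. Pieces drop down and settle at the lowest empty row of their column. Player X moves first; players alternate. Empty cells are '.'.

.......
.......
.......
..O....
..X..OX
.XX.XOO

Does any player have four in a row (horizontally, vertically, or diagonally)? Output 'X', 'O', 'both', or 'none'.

none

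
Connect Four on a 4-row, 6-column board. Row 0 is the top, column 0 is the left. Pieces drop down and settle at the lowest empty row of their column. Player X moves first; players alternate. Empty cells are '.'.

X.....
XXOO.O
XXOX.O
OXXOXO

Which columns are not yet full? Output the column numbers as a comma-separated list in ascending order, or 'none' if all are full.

col 0: top cell = 'X' → FULL
col 1: top cell = '.' → open
col 2: top cell = '.' → open
col 3: top cell = '.' → open
col 4: top cell = '.' → open
col 5: top cell = '.' → open

Answer: 1,2,3,4,5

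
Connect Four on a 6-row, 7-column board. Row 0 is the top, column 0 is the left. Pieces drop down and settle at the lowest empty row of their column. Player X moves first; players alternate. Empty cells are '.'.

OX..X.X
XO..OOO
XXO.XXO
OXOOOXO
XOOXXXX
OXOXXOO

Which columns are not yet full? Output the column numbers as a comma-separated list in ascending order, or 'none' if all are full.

Answer: 2,3,5

Derivation:
col 0: top cell = 'O' → FULL
col 1: top cell = 'X' → FULL
col 2: top cell = '.' → open
col 3: top cell = '.' → open
col 4: top cell = 'X' → FULL
col 5: top cell = '.' → open
col 6: top cell = 'X' → FULL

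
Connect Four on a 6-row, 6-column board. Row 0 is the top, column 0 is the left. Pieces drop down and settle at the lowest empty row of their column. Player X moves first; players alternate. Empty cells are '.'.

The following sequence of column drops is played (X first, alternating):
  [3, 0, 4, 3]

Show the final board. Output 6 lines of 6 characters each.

Move 1: X drops in col 3, lands at row 5
Move 2: O drops in col 0, lands at row 5
Move 3: X drops in col 4, lands at row 5
Move 4: O drops in col 3, lands at row 4

Answer: ......
......
......
......
...O..
O..XX.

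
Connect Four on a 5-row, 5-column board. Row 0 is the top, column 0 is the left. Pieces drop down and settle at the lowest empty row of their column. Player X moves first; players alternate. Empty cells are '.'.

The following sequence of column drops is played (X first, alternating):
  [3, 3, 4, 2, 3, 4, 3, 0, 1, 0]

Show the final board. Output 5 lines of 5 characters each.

Move 1: X drops in col 3, lands at row 4
Move 2: O drops in col 3, lands at row 3
Move 3: X drops in col 4, lands at row 4
Move 4: O drops in col 2, lands at row 4
Move 5: X drops in col 3, lands at row 2
Move 6: O drops in col 4, lands at row 3
Move 7: X drops in col 3, lands at row 1
Move 8: O drops in col 0, lands at row 4
Move 9: X drops in col 1, lands at row 4
Move 10: O drops in col 0, lands at row 3

Answer: .....
...X.
...X.
O..OO
OXOXX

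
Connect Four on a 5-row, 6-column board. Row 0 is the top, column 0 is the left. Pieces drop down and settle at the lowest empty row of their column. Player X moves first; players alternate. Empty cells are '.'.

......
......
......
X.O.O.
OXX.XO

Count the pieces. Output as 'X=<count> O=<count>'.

X=4 O=4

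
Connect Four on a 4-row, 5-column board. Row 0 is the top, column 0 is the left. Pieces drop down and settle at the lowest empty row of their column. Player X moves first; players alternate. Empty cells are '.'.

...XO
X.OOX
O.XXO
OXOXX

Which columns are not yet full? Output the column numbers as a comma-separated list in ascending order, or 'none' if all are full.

col 0: top cell = '.' → open
col 1: top cell = '.' → open
col 2: top cell = '.' → open
col 3: top cell = 'X' → FULL
col 4: top cell = 'O' → FULL

Answer: 0,1,2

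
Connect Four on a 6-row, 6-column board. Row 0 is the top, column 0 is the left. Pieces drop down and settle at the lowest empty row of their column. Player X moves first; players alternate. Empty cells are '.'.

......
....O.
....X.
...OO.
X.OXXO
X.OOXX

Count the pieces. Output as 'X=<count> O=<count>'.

X=7 O=7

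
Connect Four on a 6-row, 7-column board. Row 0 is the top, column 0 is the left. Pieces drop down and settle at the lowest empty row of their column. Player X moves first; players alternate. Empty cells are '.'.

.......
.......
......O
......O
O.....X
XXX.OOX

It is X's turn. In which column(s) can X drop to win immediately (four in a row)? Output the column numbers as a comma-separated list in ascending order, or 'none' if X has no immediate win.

col 0: drop X → no win
col 1: drop X → no win
col 2: drop X → no win
col 3: drop X → WIN!
col 4: drop X → no win
col 5: drop X → no win
col 6: drop X → no win

Answer: 3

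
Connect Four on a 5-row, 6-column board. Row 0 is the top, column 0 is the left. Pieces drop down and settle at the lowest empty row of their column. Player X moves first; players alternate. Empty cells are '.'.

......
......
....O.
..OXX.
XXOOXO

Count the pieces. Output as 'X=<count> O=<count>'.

X=5 O=5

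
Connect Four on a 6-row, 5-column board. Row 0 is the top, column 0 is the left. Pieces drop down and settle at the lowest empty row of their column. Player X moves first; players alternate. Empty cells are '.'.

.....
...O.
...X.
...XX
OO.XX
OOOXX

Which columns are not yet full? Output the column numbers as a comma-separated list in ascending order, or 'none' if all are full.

Answer: 0,1,2,3,4

Derivation:
col 0: top cell = '.' → open
col 1: top cell = '.' → open
col 2: top cell = '.' → open
col 3: top cell = '.' → open
col 4: top cell = '.' → open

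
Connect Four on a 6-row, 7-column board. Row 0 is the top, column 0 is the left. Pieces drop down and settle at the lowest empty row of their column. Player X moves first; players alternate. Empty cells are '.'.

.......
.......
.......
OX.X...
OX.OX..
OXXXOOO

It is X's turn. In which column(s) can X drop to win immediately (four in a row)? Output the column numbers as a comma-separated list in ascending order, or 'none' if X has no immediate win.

col 0: drop X → no win
col 1: drop X → WIN!
col 2: drop X → no win
col 3: drop X → no win
col 4: drop X → no win
col 5: drop X → no win
col 6: drop X → no win

Answer: 1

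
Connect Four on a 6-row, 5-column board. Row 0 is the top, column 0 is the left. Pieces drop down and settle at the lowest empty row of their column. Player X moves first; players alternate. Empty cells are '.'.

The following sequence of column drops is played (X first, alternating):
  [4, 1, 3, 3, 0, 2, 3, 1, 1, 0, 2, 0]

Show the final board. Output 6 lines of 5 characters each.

Answer: .....
.....
.....
OX.X.
OOXO.
XOOXX

Derivation:
Move 1: X drops in col 4, lands at row 5
Move 2: O drops in col 1, lands at row 5
Move 3: X drops in col 3, lands at row 5
Move 4: O drops in col 3, lands at row 4
Move 5: X drops in col 0, lands at row 5
Move 6: O drops in col 2, lands at row 5
Move 7: X drops in col 3, lands at row 3
Move 8: O drops in col 1, lands at row 4
Move 9: X drops in col 1, lands at row 3
Move 10: O drops in col 0, lands at row 4
Move 11: X drops in col 2, lands at row 4
Move 12: O drops in col 0, lands at row 3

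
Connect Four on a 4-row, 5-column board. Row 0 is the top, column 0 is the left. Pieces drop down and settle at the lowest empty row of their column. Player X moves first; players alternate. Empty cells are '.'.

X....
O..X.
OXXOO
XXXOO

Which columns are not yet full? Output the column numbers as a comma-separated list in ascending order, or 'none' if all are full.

col 0: top cell = 'X' → FULL
col 1: top cell = '.' → open
col 2: top cell = '.' → open
col 3: top cell = '.' → open
col 4: top cell = '.' → open

Answer: 1,2,3,4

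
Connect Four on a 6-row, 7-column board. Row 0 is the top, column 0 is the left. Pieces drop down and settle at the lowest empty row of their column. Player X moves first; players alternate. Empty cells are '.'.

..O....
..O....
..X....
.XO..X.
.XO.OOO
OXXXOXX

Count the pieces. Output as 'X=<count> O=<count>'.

X=9 O=9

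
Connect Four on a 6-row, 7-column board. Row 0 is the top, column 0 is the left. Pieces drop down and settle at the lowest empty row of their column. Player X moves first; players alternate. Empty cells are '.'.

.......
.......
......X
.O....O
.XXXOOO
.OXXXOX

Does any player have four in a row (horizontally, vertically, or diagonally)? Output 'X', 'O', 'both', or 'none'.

none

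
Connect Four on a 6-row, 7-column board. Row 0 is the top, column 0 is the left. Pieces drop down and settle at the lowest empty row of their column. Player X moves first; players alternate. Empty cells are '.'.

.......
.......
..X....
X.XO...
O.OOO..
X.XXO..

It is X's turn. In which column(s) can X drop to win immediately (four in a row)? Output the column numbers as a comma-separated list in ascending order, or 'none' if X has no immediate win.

Answer: 1

Derivation:
col 0: drop X → no win
col 1: drop X → WIN!
col 2: drop X → no win
col 3: drop X → no win
col 4: drop X → no win
col 5: drop X → no win
col 6: drop X → no win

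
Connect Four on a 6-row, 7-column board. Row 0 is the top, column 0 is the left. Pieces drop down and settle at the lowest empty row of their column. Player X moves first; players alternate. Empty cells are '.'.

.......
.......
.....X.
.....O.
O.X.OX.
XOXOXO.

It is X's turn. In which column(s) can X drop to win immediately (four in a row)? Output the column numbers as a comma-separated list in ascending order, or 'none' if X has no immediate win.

col 0: drop X → no win
col 1: drop X → no win
col 2: drop X → no win
col 3: drop X → no win
col 4: drop X → no win
col 5: drop X → no win
col 6: drop X → no win

Answer: none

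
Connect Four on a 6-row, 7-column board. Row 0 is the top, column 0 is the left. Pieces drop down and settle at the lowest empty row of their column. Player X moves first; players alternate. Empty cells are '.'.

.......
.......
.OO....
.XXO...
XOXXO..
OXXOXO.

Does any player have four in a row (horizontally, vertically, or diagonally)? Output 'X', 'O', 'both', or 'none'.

O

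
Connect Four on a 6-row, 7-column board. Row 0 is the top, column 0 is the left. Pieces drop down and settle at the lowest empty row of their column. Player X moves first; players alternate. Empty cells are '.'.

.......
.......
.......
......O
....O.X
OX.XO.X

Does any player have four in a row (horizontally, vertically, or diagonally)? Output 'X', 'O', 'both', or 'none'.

none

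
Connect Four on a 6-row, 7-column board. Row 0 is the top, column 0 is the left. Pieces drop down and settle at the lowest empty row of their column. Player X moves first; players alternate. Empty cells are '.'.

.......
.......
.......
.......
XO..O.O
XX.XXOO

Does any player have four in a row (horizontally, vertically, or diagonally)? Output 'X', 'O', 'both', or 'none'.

none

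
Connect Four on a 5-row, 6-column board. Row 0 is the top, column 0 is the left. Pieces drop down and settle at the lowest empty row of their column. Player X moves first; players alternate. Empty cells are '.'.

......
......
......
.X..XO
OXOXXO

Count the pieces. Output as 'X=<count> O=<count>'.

X=5 O=4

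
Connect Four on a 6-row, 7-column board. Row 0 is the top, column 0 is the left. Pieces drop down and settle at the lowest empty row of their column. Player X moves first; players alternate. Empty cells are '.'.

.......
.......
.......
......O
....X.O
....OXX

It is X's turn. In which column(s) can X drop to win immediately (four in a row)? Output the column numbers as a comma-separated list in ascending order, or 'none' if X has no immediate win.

col 0: drop X → no win
col 1: drop X → no win
col 2: drop X → no win
col 3: drop X → no win
col 4: drop X → no win
col 5: drop X → no win
col 6: drop X → no win

Answer: none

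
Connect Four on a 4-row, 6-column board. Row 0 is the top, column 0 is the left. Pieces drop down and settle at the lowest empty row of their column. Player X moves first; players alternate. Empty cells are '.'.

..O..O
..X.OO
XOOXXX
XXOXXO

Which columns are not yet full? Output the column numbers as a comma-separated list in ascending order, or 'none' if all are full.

Answer: 0,1,3,4

Derivation:
col 0: top cell = '.' → open
col 1: top cell = '.' → open
col 2: top cell = 'O' → FULL
col 3: top cell = '.' → open
col 4: top cell = '.' → open
col 5: top cell = 'O' → FULL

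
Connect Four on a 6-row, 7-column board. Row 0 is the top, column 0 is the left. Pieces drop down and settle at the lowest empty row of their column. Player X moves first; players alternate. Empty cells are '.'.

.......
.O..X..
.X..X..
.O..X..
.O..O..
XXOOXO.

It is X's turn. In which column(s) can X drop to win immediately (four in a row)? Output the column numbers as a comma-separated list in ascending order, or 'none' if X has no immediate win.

Answer: 4

Derivation:
col 0: drop X → no win
col 1: drop X → no win
col 2: drop X → no win
col 3: drop X → no win
col 4: drop X → WIN!
col 5: drop X → no win
col 6: drop X → no win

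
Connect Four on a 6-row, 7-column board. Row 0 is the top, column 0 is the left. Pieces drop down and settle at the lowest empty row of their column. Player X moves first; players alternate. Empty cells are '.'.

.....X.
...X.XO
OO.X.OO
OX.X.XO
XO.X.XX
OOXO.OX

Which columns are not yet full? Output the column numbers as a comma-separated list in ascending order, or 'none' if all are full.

Answer: 0,1,2,3,4,6

Derivation:
col 0: top cell = '.' → open
col 1: top cell = '.' → open
col 2: top cell = '.' → open
col 3: top cell = '.' → open
col 4: top cell = '.' → open
col 5: top cell = 'X' → FULL
col 6: top cell = '.' → open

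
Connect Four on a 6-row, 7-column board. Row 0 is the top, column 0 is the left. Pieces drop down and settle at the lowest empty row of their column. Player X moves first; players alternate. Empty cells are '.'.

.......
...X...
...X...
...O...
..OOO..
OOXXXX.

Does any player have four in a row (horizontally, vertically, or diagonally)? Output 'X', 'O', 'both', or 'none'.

X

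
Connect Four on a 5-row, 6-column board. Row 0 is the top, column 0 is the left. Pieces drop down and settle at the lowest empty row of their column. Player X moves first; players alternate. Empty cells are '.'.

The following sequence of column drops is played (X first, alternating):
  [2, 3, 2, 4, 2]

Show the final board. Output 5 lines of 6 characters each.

Move 1: X drops in col 2, lands at row 4
Move 2: O drops in col 3, lands at row 4
Move 3: X drops in col 2, lands at row 3
Move 4: O drops in col 4, lands at row 4
Move 5: X drops in col 2, lands at row 2

Answer: ......
......
..X...
..X...
..XOO.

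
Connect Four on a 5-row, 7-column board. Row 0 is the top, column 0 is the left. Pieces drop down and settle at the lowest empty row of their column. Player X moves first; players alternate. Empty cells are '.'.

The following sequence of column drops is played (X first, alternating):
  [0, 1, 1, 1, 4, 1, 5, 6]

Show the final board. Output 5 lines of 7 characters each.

Answer: .......
.O.....
.O.....
.X.....
XO..XXO

Derivation:
Move 1: X drops in col 0, lands at row 4
Move 2: O drops in col 1, lands at row 4
Move 3: X drops in col 1, lands at row 3
Move 4: O drops in col 1, lands at row 2
Move 5: X drops in col 4, lands at row 4
Move 6: O drops in col 1, lands at row 1
Move 7: X drops in col 5, lands at row 4
Move 8: O drops in col 6, lands at row 4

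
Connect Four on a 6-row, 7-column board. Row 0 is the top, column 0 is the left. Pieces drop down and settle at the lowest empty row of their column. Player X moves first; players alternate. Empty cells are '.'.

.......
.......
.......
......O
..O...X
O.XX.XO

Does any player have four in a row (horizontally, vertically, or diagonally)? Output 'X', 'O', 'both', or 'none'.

none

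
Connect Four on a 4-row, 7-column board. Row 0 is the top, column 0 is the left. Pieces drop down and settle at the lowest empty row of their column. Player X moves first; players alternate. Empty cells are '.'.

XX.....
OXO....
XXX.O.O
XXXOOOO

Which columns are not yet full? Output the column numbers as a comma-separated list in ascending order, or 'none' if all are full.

col 0: top cell = 'X' → FULL
col 1: top cell = 'X' → FULL
col 2: top cell = '.' → open
col 3: top cell = '.' → open
col 4: top cell = '.' → open
col 5: top cell = '.' → open
col 6: top cell = '.' → open

Answer: 2,3,4,5,6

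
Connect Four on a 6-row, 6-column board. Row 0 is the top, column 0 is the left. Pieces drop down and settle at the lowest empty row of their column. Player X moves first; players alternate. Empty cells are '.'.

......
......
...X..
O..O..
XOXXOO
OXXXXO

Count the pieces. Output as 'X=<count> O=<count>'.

X=8 O=7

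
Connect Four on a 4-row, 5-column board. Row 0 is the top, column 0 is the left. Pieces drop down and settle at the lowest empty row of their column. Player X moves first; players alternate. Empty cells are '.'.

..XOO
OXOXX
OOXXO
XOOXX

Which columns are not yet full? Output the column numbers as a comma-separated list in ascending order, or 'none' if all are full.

Answer: 0,1

Derivation:
col 0: top cell = '.' → open
col 1: top cell = '.' → open
col 2: top cell = 'X' → FULL
col 3: top cell = 'O' → FULL
col 4: top cell = 'O' → FULL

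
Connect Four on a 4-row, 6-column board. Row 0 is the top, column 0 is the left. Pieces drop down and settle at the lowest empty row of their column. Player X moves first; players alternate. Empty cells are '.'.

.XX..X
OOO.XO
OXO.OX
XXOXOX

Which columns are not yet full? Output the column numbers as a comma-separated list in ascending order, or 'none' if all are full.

col 0: top cell = '.' → open
col 1: top cell = 'X' → FULL
col 2: top cell = 'X' → FULL
col 3: top cell = '.' → open
col 4: top cell = '.' → open
col 5: top cell = 'X' → FULL

Answer: 0,3,4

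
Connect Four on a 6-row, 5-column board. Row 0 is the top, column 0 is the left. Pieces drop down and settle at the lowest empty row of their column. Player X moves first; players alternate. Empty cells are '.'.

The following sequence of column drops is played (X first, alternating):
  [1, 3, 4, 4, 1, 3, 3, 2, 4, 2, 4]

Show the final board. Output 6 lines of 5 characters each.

Answer: .....
.....
....X
...XX
.XOOO
.XOOX

Derivation:
Move 1: X drops in col 1, lands at row 5
Move 2: O drops in col 3, lands at row 5
Move 3: X drops in col 4, lands at row 5
Move 4: O drops in col 4, lands at row 4
Move 5: X drops in col 1, lands at row 4
Move 6: O drops in col 3, lands at row 4
Move 7: X drops in col 3, lands at row 3
Move 8: O drops in col 2, lands at row 5
Move 9: X drops in col 4, lands at row 3
Move 10: O drops in col 2, lands at row 4
Move 11: X drops in col 4, lands at row 2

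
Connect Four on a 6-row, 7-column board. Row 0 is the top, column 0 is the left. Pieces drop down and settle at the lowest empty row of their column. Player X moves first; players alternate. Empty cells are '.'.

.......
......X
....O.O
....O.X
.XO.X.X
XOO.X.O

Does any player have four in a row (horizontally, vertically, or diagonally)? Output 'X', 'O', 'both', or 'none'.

none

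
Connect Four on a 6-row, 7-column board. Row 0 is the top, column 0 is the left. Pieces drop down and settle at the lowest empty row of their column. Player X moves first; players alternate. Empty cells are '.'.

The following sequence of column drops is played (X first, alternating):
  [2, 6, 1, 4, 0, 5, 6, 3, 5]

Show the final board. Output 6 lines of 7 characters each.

Answer: .......
.......
.......
.......
.....XX
XXXOOOO

Derivation:
Move 1: X drops in col 2, lands at row 5
Move 2: O drops in col 6, lands at row 5
Move 3: X drops in col 1, lands at row 5
Move 4: O drops in col 4, lands at row 5
Move 5: X drops in col 0, lands at row 5
Move 6: O drops in col 5, lands at row 5
Move 7: X drops in col 6, lands at row 4
Move 8: O drops in col 3, lands at row 5
Move 9: X drops in col 5, lands at row 4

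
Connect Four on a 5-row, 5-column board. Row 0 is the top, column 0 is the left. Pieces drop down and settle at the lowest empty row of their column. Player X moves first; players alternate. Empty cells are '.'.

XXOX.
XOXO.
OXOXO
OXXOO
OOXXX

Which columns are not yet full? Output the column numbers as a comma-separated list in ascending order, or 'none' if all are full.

Answer: 4

Derivation:
col 0: top cell = 'X' → FULL
col 1: top cell = 'X' → FULL
col 2: top cell = 'O' → FULL
col 3: top cell = 'X' → FULL
col 4: top cell = '.' → open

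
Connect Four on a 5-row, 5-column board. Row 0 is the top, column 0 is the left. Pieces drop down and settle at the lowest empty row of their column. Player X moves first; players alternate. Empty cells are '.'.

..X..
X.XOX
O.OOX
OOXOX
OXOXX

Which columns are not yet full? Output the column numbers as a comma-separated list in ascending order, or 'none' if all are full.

col 0: top cell = '.' → open
col 1: top cell = '.' → open
col 2: top cell = 'X' → FULL
col 3: top cell = '.' → open
col 4: top cell = '.' → open

Answer: 0,1,3,4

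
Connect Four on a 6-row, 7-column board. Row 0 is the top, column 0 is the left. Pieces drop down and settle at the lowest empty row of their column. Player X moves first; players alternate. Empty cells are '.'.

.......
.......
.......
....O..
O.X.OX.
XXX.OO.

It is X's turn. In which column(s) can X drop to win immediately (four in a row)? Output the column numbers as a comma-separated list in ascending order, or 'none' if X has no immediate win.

col 0: drop X → no win
col 1: drop X → no win
col 2: drop X → no win
col 3: drop X → WIN!
col 4: drop X → no win
col 5: drop X → no win
col 6: drop X → no win

Answer: 3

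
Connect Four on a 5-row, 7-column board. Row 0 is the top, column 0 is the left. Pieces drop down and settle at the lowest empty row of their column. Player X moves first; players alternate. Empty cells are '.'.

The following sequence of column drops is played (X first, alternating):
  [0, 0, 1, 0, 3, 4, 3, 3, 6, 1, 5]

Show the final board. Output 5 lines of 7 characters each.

Move 1: X drops in col 0, lands at row 4
Move 2: O drops in col 0, lands at row 3
Move 3: X drops in col 1, lands at row 4
Move 4: O drops in col 0, lands at row 2
Move 5: X drops in col 3, lands at row 4
Move 6: O drops in col 4, lands at row 4
Move 7: X drops in col 3, lands at row 3
Move 8: O drops in col 3, lands at row 2
Move 9: X drops in col 6, lands at row 4
Move 10: O drops in col 1, lands at row 3
Move 11: X drops in col 5, lands at row 4

Answer: .......
.......
O..O...
OO.X...
XX.XOXX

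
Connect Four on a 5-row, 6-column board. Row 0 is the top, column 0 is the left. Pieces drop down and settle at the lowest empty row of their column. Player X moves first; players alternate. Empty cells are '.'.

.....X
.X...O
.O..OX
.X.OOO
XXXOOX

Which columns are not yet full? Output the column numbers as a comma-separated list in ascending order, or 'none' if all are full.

col 0: top cell = '.' → open
col 1: top cell = '.' → open
col 2: top cell = '.' → open
col 3: top cell = '.' → open
col 4: top cell = '.' → open
col 5: top cell = 'X' → FULL

Answer: 0,1,2,3,4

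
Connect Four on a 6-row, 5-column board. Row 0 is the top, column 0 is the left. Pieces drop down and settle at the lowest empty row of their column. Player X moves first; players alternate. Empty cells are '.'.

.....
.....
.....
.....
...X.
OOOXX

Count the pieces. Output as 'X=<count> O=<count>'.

X=3 O=3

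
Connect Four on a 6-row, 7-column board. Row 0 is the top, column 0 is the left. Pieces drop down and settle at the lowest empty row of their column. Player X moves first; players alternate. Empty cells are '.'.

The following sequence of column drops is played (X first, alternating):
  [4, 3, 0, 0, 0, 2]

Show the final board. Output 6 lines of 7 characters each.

Move 1: X drops in col 4, lands at row 5
Move 2: O drops in col 3, lands at row 5
Move 3: X drops in col 0, lands at row 5
Move 4: O drops in col 0, lands at row 4
Move 5: X drops in col 0, lands at row 3
Move 6: O drops in col 2, lands at row 5

Answer: .......
.......
.......
X......
O......
X.OOX..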